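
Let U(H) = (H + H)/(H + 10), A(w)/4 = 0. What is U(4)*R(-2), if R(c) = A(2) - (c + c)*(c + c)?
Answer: -64/7 ≈ -9.1429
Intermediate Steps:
A(w) = 0 (A(w) = 4*0 = 0)
R(c) = -4*c² (R(c) = 0 - (c + c)*(c + c) = 0 - 2*c*2*c = 0 - 4*c² = -4*c²)
U(H) = 2*H/(10 + H) (U(H) = (2*H)/(10 + H) = 2*H/(10 + H))
U(4)*R(-2) = (2*4/(10 + 4))*(-4*(-2)²) = (2*4/14)*(-4*4) = (2*4*(1/14))*(-16) = (4/7)*(-16) = -64/7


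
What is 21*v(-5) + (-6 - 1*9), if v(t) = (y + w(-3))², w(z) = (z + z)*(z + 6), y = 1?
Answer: 6054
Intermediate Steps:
w(z) = 2*z*(6 + z) (w(z) = (2*z)*(6 + z) = 2*z*(6 + z))
v(t) = 289 (v(t) = (1 + 2*(-3)*(6 - 3))² = (1 + 2*(-3)*3)² = (1 - 18)² = (-17)² = 289)
21*v(-5) + (-6 - 1*9) = 21*289 + (-6 - 1*9) = 6069 + (-6 - 9) = 6069 - 15 = 6054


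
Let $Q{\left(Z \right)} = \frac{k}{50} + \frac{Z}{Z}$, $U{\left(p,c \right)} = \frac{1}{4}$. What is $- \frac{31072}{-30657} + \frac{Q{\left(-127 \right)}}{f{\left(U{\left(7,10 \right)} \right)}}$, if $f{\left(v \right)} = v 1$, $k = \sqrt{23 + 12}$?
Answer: $\frac{153700}{30657} + \frac{2 \sqrt{35}}{25} \approx 5.4868$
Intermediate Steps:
$k = \sqrt{35} \approx 5.9161$
$U{\left(p,c \right)} = \frac{1}{4}$
$f{\left(v \right)} = v$
$Q{\left(Z \right)} = 1 + \frac{\sqrt{35}}{50}$ ($Q{\left(Z \right)} = \frac{\sqrt{35}}{50} + \frac{Z}{Z} = \sqrt{35} \cdot \frac{1}{50} + 1 = \frac{\sqrt{35}}{50} + 1 = 1 + \frac{\sqrt{35}}{50}$)
$- \frac{31072}{-30657} + \frac{Q{\left(-127 \right)}}{f{\left(U{\left(7,10 \right)} \right)}} = - \frac{31072}{-30657} + \left(1 + \frac{\sqrt{35}}{50}\right) \frac{1}{\frac{1}{4}} = \left(-31072\right) \left(- \frac{1}{30657}\right) + \left(1 + \frac{\sqrt{35}}{50}\right) 4 = \frac{31072}{30657} + \left(4 + \frac{2 \sqrt{35}}{25}\right) = \frac{153700}{30657} + \frac{2 \sqrt{35}}{25}$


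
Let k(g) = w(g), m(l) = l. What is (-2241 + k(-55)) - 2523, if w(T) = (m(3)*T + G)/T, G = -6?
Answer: -261849/55 ≈ -4760.9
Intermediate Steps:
w(T) = (-6 + 3*T)/T (w(T) = (3*T - 6)/T = (-6 + 3*T)/T)
k(g) = 3 - 6/g
(-2241 + k(-55)) - 2523 = (-2241 + (3 - 6/(-55))) - 2523 = (-2241 + (3 - 6*(-1/55))) - 2523 = (-2241 + (3 + 6/55)) - 2523 = (-2241 + 171/55) - 2523 = -123084/55 - 2523 = -261849/55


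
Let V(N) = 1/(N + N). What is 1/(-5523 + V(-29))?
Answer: -58/320335 ≈ -0.00018106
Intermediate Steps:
V(N) = 1/(2*N)
1/(-5523 + V(-29)) = 1/(-5523 + (1/2)/(-29)) = 1/(-5523 + (1/2)*(-1/29)) = 1/(-5523 - 1/58) = 1/(-320335/58) = -58/320335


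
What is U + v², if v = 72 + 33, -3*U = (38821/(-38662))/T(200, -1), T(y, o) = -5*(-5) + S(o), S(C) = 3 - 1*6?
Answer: 28132443121/2551692 ≈ 11025.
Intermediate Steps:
S(C) = -3 (S(C) = 3 - 6 = -3)
T(y, o) = 22 (T(y, o) = -5*(-5) - 3 = 25 - 3 = 22)
U = 38821/2551692 (U = -38821/(-38662)/(3*22) = -38821*(-1/38662)/(3*22) = -(-38821)/(115986*22) = -⅓*(-38821/850564) = 38821/2551692 ≈ 0.015214)
v = 105
U + v² = 38821/2551692 + 105² = 38821/2551692 + 11025 = 28132443121/2551692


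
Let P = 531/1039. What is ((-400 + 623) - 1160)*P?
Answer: -497547/1039 ≈ -478.87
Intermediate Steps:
P = 531/1039 (P = 531*(1/1039) = 531/1039 ≈ 0.51107)
((-400 + 623) - 1160)*P = ((-400 + 623) - 1160)*(531/1039) = (223 - 1160)*(531/1039) = -937*531/1039 = -497547/1039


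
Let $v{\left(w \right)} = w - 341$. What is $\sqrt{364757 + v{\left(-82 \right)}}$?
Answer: $\sqrt{364334} \approx 603.6$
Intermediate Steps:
$v{\left(w \right)} = -341 + w$
$\sqrt{364757 + v{\left(-82 \right)}} = \sqrt{364757 - 423} = \sqrt{364334}$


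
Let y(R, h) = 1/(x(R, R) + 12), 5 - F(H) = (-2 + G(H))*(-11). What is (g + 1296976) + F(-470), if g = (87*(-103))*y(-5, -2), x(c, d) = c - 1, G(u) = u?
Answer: 2580591/2 ≈ 1.2903e+6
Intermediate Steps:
x(c, d) = -1 + c
F(H) = -17 + 11*H (F(H) = 5 - (-2 + H)*(-11) = 5 - (22 - 11*H) = 5 + (-22 + 11*H) = -17 + 11*H)
y(R, h) = 1/(11 + R) (y(R, h) = 1/((-1 + R) + 12) = 1/(11 + R))
g = -2987/2 (g = (87*(-103))/(11 - 5) = -8961/6 = -8961*1/6 = -2987/2 ≈ -1493.5)
(g + 1296976) + F(-470) = (-2987/2 + 1296976) + (-17 + 11*(-470)) = 2590965/2 + (-17 - 5170) = 2590965/2 - 5187 = 2580591/2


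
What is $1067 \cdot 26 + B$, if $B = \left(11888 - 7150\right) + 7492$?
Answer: $39972$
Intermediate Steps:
$B = 12230$ ($B = 4738 + 7492 = 12230$)
$1067 \cdot 26 + B = 1067 \cdot 26 + 12230 = 27742 + 12230 = 39972$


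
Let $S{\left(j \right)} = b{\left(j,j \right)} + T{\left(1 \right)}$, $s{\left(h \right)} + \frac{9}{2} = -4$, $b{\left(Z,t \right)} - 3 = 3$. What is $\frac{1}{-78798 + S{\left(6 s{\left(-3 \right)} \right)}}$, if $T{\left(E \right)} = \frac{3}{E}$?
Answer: $- \frac{1}{78789} \approx -1.2692 \cdot 10^{-5}$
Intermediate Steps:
$b{\left(Z,t \right)} = 6$ ($b{\left(Z,t \right)} = 3 + 3 = 6$)
$s{\left(h \right)} = - \frac{17}{2}$ ($s{\left(h \right)} = - \frac{9}{2} - 4 = - \frac{17}{2}$)
$S{\left(j \right)} = 9$ ($S{\left(j \right)} = 6 + \frac{3}{1} = 6 + 3 \cdot 1 = 6 + 3 = 9$)
$\frac{1}{-78798 + S{\left(6 s{\left(-3 \right)} \right)}} = \frac{1}{-78798 + 9} = \frac{1}{-78789} = - \frac{1}{78789}$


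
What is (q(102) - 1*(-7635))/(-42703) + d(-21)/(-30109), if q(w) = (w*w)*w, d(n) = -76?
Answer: -32178548459/1285744627 ≈ -25.027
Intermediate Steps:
q(w) = w³ (q(w) = w²*w = w³)
(q(102) - 1*(-7635))/(-42703) + d(-21)/(-30109) = (102³ - 1*(-7635))/(-42703) - 76/(-30109) = (1061208 + 7635)*(-1/42703) - 76*(-1/30109) = 1068843*(-1/42703) + 76/30109 = -1068843/42703 + 76/30109 = -32178548459/1285744627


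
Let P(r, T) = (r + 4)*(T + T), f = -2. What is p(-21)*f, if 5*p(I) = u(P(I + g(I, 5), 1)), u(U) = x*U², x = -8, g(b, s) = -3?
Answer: 5120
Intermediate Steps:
P(r, T) = 2*T*(4 + r) (P(r, T) = (4 + r)*(2*T) = 2*T*(4 + r))
u(U) = -8*U²
p(I) = -8*(2 + 2*I)²/5 (p(I) = (-8*4*(4 + (I - 3))²)/5 = (-8*4*(4 + (-3 + I))²)/5 = (-8*4*(1 + I)²)/5 = (-8*(2 + 2*I)²)/5 = -8*(2 + 2*I)²/5)
p(-21)*f = -32*(1 - 21)²/5*(-2) = -32/5*(-20)²*(-2) = -32/5*400*(-2) = -2560*(-2) = 5120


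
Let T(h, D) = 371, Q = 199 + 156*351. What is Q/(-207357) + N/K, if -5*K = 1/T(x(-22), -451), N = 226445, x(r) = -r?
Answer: -87101443184530/207357 ≈ -4.2006e+8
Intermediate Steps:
Q = 54955 (Q = 199 + 54756 = 54955)
K = -1/1855 (K = -⅕/371 = -⅕*1/371 = -1/1855 ≈ -0.00053908)
Q/(-207357) + N/K = 54955/(-207357) + 226445/(-1/1855) = 54955*(-1/207357) + 226445*(-1855) = -54955/207357 - 420055475 = -87101443184530/207357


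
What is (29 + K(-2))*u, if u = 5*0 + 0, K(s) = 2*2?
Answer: 0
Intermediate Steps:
K(s) = 4
u = 0 (u = 0 + 0 = 0)
(29 + K(-2))*u = (29 + 4)*0 = 33*0 = 0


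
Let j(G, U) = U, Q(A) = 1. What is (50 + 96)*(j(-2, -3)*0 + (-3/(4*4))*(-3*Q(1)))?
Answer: 657/8 ≈ 82.125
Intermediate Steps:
(50 + 96)*(j(-2, -3)*0 + (-3/(4*4))*(-3*Q(1))) = (50 + 96)*(-3*0 + (-3/(4*4))*(-3*1)) = 146*(0 - 3/16*(-3)) = 146*(0 + 9/16) = 146*(9/16) = 657/8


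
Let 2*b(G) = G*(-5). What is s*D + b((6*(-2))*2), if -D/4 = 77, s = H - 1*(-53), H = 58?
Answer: -34128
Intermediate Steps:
b(G) = -5*G/2 (b(G) = (G*(-5))/2 = (-5*G)/2 = -5*G/2)
s = 111 (s = 58 - 1*(-53) = 58 + 53 = 111)
D = -308 (D = -4*77 = -308)
s*D + b((6*(-2))*2) = 111*(-308) - 5*6*(-2)*2/2 = -34188 - (-30)*2 = -34188 - 5/2*(-24) = -34188 + 60 = -34128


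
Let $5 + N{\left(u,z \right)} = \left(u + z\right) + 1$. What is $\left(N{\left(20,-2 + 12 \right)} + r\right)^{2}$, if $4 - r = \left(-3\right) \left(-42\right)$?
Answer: $9216$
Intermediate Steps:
$N{\left(u,z \right)} = -4 + u + z$ ($N{\left(u,z \right)} = -5 + \left(\left(u + z\right) + 1\right) = -5 + \left(1 + u + z\right) = -4 + u + z$)
$r = -122$ ($r = 4 - \left(-3\right) \left(-42\right) = 4 - 126 = -122$)
$\left(N{\left(20,-2 + 12 \right)} + r\right)^{2} = \left(\left(-4 + 20 + \left(-2 + 12\right)\right) - 122\right)^{2} = \left(\left(-4 + 20 + 10\right) - 122\right)^{2} = \left(26 - 122\right)^{2} = \left(-96\right)^{2} = 9216$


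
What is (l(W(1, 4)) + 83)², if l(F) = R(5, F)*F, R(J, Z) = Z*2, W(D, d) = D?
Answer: 7225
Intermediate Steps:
R(J, Z) = 2*Z
l(F) = 2*F² (l(F) = (2*F)*F = 2*F²)
(l(W(1, 4)) + 83)² = (2*1² + 83)² = (2*1 + 83)² = (2 + 83)² = 85² = 7225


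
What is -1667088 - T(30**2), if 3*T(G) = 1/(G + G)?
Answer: -9002275201/5400 ≈ -1.6671e+6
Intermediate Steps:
T(G) = 1/(6*G) (T(G) = 1/(3*(G + G)) = 1/(3*((2*G))) = (1/(2*G))/3 = 1/(6*G))
-1667088 - T(30**2) = -1667088 - 1/(6*(30**2)) = -1667088 - 1/(6*900) = -1667088 - 1*1/5400 = -1667088 - 1/5400 = -9002275201/5400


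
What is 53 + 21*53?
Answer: 1166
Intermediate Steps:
53 + 21*53 = 53 + 1113 = 1166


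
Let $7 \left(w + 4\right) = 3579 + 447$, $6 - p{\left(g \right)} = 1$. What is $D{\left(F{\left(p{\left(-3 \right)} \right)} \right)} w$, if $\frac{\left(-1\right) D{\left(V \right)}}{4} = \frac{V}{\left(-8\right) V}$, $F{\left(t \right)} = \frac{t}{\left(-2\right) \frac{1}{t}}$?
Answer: $\frac{1999}{7} \approx 285.57$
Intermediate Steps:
$p{\left(g \right)} = 5$ ($p{\left(g \right)} = 6 - 1 = 5$)
$F{\left(t \right)} = - \frac{t^{2}}{2}$ ($F{\left(t \right)} = t \left(- \frac{t}{2}\right) = - \frac{t^{2}}{2}$)
$D{\left(V \right)} = \frac{1}{2}$ ($D{\left(V \right)} = - 4 \frac{V}{\left(-8\right) V} = - 4 V \left(- \frac{1}{8 V}\right) = \left(-4\right) \left(- \frac{1}{8}\right) = \frac{1}{2}$)
$w = \frac{3998}{7}$ ($w = -4 + \frac{3579 + 447}{7} = -4 + \frac{1}{7} \cdot 4026 = -4 + \frac{4026}{7} = \frac{3998}{7} \approx 571.14$)
$D{\left(F{\left(p{\left(-3 \right)} \right)} \right)} w = \frac{1}{2} \cdot \frac{3998}{7} = \frac{1999}{7}$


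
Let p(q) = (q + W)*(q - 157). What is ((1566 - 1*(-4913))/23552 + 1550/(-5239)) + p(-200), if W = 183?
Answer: 24156285223/3980288 ≈ 6069.0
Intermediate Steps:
p(q) = (-157 + q)*(183 + q) (p(q) = (q + 183)*(q - 157) = (183 + q)*(-157 + q) = (-157 + q)*(183 + q))
((1566 - 1*(-4913))/23552 + 1550/(-5239)) + p(-200) = ((1566 - 1*(-4913))/23552 + 1550/(-5239)) + (-28731 + (-200)**2 + 26*(-200)) = ((1566 + 4913)*(1/23552) + 1550*(-1/5239)) + (-28731 + 40000 - 5200) = (6479*(1/23552) - 50/169) + 6069 = (6479/23552 - 50/169) + 6069 = -82649/3980288 + 6069 = 24156285223/3980288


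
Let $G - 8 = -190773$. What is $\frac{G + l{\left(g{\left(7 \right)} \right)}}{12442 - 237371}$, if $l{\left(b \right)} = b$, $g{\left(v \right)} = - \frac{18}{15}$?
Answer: $\frac{953831}{1124645} \approx 0.84812$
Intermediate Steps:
$g{\left(v \right)} = - \frac{6}{5}$ ($g{\left(v \right)} = \left(-18\right) \frac{1}{15} = - \frac{6}{5}$)
$G = -190765$ ($G = 8 - 190773 = -190765$)
$\frac{G + l{\left(g{\left(7 \right)} \right)}}{12442 - 237371} = \frac{-190765 - \frac{6}{5}}{12442 - 237371} = - \frac{953831}{5 \left(-224929\right)} = \left(- \frac{953831}{5}\right) \left(- \frac{1}{224929}\right) = \frac{953831}{1124645}$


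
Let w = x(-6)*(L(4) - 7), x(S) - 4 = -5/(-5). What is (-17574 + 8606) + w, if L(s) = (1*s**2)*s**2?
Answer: -7723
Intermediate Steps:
x(S) = 5 (x(S) = 4 - 5/(-5) = 4 - 5*(-1/5) = 4 + 1 = 5)
L(s) = s**4 (L(s) = s**2*s**2 = s**4)
w = 1245 (w = 5*(4**4 - 7) = 5*(256 - 7) = 5*249 = 1245)
(-17574 + 8606) + w = (-17574 + 8606) + 1245 = -8968 + 1245 = -7723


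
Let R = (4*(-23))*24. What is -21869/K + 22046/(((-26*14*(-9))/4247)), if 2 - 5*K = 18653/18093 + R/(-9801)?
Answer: -2842945593708569/24004269198 ≈ -1.1844e+5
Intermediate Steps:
R = -2208 (R = -92*24 = -2208)
K = 14654621/98516385 (K = ⅖ - (18653/18093 - 2208/(-9801))/5 = ⅖ - (18653*(1/18093) - 2208*(-1/9801))/5 = ⅖ - (18653/18093 + 736/3267)/5 = ⅖ - ⅕*24751933/19703277 = ⅖ - 24751933/98516385 = 14654621/98516385 ≈ 0.14875)
-21869/K + 22046/(((-26*14*(-9))/4247)) = -21869/14654621/98516385 + 22046/(((-26*14*(-9))/4247)) = -21869*98516385/14654621 + 22046/((-364*(-9)*(1/4247))) = -2154454823565/14654621 + 22046/((3276*(1/4247))) = -2154454823565/14654621 + 22046/(3276/4247) = -2154454823565/14654621 + 22046*(4247/3276) = -2154454823565/14654621 + 46814681/1638 = -2842945593708569/24004269198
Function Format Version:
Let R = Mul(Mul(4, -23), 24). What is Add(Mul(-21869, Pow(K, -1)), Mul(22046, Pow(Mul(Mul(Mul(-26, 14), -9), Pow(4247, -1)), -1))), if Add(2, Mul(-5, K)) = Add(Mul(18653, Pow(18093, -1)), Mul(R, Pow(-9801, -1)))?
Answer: Rational(-2842945593708569, 24004269198) ≈ -1.1844e+5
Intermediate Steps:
R = -2208 (R = Mul(-92, 24) = -2208)
K = Rational(14654621, 98516385) (K = Add(Rational(2, 5), Mul(Rational(-1, 5), Add(Mul(18653, Pow(18093, -1)), Mul(-2208, Pow(-9801, -1))))) = Add(Rational(2, 5), Mul(Rational(-1, 5), Add(Mul(18653, Rational(1, 18093)), Mul(-2208, Rational(-1, 9801))))) = Add(Rational(2, 5), Mul(Rational(-1, 5), Add(Rational(18653, 18093), Rational(736, 3267)))) = Add(Rational(2, 5), Mul(Rational(-1, 5), Rational(24751933, 19703277))) = Add(Rational(2, 5), Rational(-24751933, 98516385)) = Rational(14654621, 98516385) ≈ 0.14875)
Add(Mul(-21869, Pow(K, -1)), Mul(22046, Pow(Mul(Mul(Mul(-26, 14), -9), Pow(4247, -1)), -1))) = Add(Mul(-21869, Pow(Rational(14654621, 98516385), -1)), Mul(22046, Pow(Mul(Mul(Mul(-26, 14), -9), Pow(4247, -1)), -1))) = Add(Mul(-21869, Rational(98516385, 14654621)), Mul(22046, Pow(Mul(Mul(-364, -9), Rational(1, 4247)), -1))) = Add(Rational(-2154454823565, 14654621), Mul(22046, Pow(Mul(3276, Rational(1, 4247)), -1))) = Add(Rational(-2154454823565, 14654621), Mul(22046, Pow(Rational(3276, 4247), -1))) = Add(Rational(-2154454823565, 14654621), Mul(22046, Rational(4247, 3276))) = Add(Rational(-2154454823565, 14654621), Rational(46814681, 1638)) = Rational(-2842945593708569, 24004269198)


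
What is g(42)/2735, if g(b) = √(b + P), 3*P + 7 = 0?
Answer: √357/8205 ≈ 0.0023028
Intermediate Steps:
P = -7/3 (P = -7/3 + (⅓)*0 = -7/3 + 0 = -7/3 ≈ -2.3333)
g(b) = √(-7/3 + b) (g(b) = √(b - 7/3) = √(-7/3 + b))
g(42)/2735 = (√(-21 + 9*42)/3)/2735 = (√(-21 + 378)/3)*(1/2735) = (√357/3)*(1/2735) = √357/8205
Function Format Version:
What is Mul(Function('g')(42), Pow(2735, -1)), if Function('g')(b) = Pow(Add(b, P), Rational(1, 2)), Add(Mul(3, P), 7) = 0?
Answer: Mul(Rational(1, 8205), Pow(357, Rational(1, 2))) ≈ 0.0023028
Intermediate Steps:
P = Rational(-7, 3) (P = Add(Rational(-7, 3), Mul(Rational(1, 3), 0)) = Add(Rational(-7, 3), 0) = Rational(-7, 3) ≈ -2.3333)
Function('g')(b) = Pow(Add(Rational(-7, 3), b), Rational(1, 2)) (Function('g')(b) = Pow(Add(b, Rational(-7, 3)), Rational(1, 2)) = Pow(Add(Rational(-7, 3), b), Rational(1, 2)))
Mul(Function('g')(42), Pow(2735, -1)) = Mul(Mul(Rational(1, 3), Pow(Add(-21, Mul(9, 42)), Rational(1, 2))), Pow(2735, -1)) = Mul(Mul(Rational(1, 3), Pow(Add(-21, 378), Rational(1, 2))), Rational(1, 2735)) = Mul(Mul(Rational(1, 3), Pow(357, Rational(1, 2))), Rational(1, 2735)) = Mul(Rational(1, 8205), Pow(357, Rational(1, 2)))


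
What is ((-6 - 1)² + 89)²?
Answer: 19044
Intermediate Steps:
((-6 - 1)² + 89)² = ((-7)² + 89)² = (49 + 89)² = 138² = 19044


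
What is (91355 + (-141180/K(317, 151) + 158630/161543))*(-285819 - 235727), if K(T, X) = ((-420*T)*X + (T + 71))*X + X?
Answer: -23365323426656621634256710/490390657416743 ≈ -4.7646e+10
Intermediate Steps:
K(T, X) = X + X*(71 + T - 420*T*X) (K(T, X) = (-420*T*X + (71 + T))*X + X = (71 + T - 420*T*X)*X + X = X*(71 + T - 420*T*X) + X = X + X*(71 + T - 420*T*X))
(91355 + (-141180/K(317, 151) + 158630/161543))*(-285819 - 235727) = (91355 + (-141180*1/(151*(72 + 317 - 420*317*151)) + 158630/161543))*(-285819 - 235727) = (91355 + (-141180*1/(151*(72 + 317 - 20104140)) + 158630*(1/161543)))*(-521546) = (91355 + (-141180/(151*(-20103751)) + 158630/161543))*(-521546) = (91355 + (-141180/(-3035666401) + 158630/161543))*(-521546) = (91355 + (-141180*(-1/3035666401) + 158630/161543))*(-521546) = (91355 + (141180/3035666401 + 158630/161543))*(-521546) = (91355 + 481570567831370/490390657416743)*(-521546) = (44800120078874388135/490390657416743)*(-521546) = -23365323426656621634256710/490390657416743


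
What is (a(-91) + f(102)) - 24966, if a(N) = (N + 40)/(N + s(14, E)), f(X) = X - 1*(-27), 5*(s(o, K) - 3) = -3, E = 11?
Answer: -11002536/443 ≈ -24836.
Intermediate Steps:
s(o, K) = 12/5 (s(o, K) = 3 + (⅕)*(-3) = 3 - ⅗ = 12/5)
f(X) = 27 + X (f(X) = X + 27 = 27 + X)
a(N) = (40 + N)/(12/5 + N) (a(N) = (N + 40)/(N + 12/5) = (40 + N)/(12/5 + N))
(a(-91) + f(102)) - 24966 = (5*(40 - 91)/(12 + 5*(-91)) + (27 + 102)) - 24966 = (5*(-51)/(12 - 455) + 129) - 24966 = (5*(-51)/(-443) + 129) - 24966 = (5*(-1/443)*(-51) + 129) - 24966 = (255/443 + 129) - 24966 = 57402/443 - 24966 = -11002536/443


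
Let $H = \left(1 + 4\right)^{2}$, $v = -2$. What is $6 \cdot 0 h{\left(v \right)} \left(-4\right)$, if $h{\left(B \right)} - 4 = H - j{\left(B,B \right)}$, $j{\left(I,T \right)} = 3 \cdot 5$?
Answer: $0$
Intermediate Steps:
$j{\left(I,T \right)} = 15$
$H = 25$ ($H = 5^{2} = 25$)
$h{\left(B \right)} = 14$ ($h{\left(B \right)} = 4 + \left(25 - 15\right) = 4 + 10 = 14$)
$6 \cdot 0 h{\left(v \right)} \left(-4\right) = 6 \cdot 0 \cdot 14 \left(-4\right) = 0 \cdot 14 \left(-4\right) = 0 \left(-4\right) = 0$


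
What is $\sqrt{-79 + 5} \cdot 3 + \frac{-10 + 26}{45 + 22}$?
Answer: $\frac{16}{67} + 3 i \sqrt{74} \approx 0.23881 + 25.807 i$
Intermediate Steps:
$\sqrt{-79 + 5} \cdot 3 + \frac{-10 + 26}{45 + 22} = \sqrt{-74} \cdot 3 + \frac{16}{67} = i \sqrt{74} \cdot 3 + 16 \cdot \frac{1}{67} = 3 i \sqrt{74} + \frac{16}{67} = \frac{16}{67} + 3 i \sqrt{74}$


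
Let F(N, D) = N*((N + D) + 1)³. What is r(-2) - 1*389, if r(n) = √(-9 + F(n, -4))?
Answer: -389 + √241 ≈ -373.48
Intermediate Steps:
F(N, D) = N*(1 + D + N)³ (F(N, D) = N*((D + N) + 1)³ = N*(1 + D + N)³)
r(n) = √(-9 + n*(-3 + n)³) (r(n) = √(-9 + n*(1 - 4 + n)³) = √(-9 + n*(-3 + n)³))
r(-2) - 1*389 = √(-9 - 2*(-3 - 2)³) - 1*389 = √(-9 - 2*(-5)³) - 389 = √(-9 - 2*(-125)) - 389 = √(-9 + 250) - 389 = √241 - 389 = -389 + √241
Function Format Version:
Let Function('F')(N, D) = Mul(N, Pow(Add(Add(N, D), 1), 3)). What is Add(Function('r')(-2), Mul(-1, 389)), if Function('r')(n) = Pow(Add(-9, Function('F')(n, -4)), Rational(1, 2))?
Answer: Add(-389, Pow(241, Rational(1, 2))) ≈ -373.48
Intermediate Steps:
Function('F')(N, D) = Mul(N, Pow(Add(1, D, N), 3)) (Function('F')(N, D) = Mul(N, Pow(Add(Add(D, N), 1), 3)) = Mul(N, Pow(Add(1, D, N), 3)))
Function('r')(n) = Pow(Add(-9, Mul(n, Pow(Add(-3, n), 3))), Rational(1, 2)) (Function('r')(n) = Pow(Add(-9, Mul(n, Pow(Add(1, -4, n), 3))), Rational(1, 2)) = Pow(Add(-9, Mul(n, Pow(Add(-3, n), 3))), Rational(1, 2)))
Add(Function('r')(-2), Mul(-1, 389)) = Add(Pow(Add(-9, Mul(-2, Pow(Add(-3, -2), 3))), Rational(1, 2)), Mul(-1, 389)) = Add(Pow(Add(-9, Mul(-2, Pow(-5, 3))), Rational(1, 2)), -389) = Add(Pow(Add(-9, Mul(-2, -125)), Rational(1, 2)), -389) = Add(Pow(Add(-9, 250), Rational(1, 2)), -389) = Add(Pow(241, Rational(1, 2)), -389) = Add(-389, Pow(241, Rational(1, 2)))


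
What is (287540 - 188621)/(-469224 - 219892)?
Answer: -98919/689116 ≈ -0.14354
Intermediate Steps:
(287540 - 188621)/(-469224 - 219892) = 98919/(-689116) = 98919*(-1/689116) = -98919/689116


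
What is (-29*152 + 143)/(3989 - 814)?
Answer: -853/635 ≈ -1.3433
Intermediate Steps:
(-29*152 + 143)/(3989 - 814) = (-4408 + 143)/3175 = -4265*1/3175 = -853/635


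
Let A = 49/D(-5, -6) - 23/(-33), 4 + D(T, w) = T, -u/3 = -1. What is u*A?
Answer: -470/33 ≈ -14.242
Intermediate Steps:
u = 3 (u = -3*(-1) = 3)
D(T, w) = -4 + T
A = -470/99 (A = 49/(-4 - 5) - 23/(-33) = 49/(-9) - 23*(-1/33) = 49*(-⅑) + 23/33 = -49/9 + 23/33 = -470/99 ≈ -4.7475)
u*A = 3*(-470/99) = -470/33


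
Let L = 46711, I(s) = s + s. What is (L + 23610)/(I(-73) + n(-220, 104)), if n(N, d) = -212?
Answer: -70321/358 ≈ -196.43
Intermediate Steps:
I(s) = 2*s
(L + 23610)/(I(-73) + n(-220, 104)) = (46711 + 23610)/(2*(-73) - 212) = 70321/(-146 - 212) = 70321/(-358) = 70321*(-1/358) = -70321/358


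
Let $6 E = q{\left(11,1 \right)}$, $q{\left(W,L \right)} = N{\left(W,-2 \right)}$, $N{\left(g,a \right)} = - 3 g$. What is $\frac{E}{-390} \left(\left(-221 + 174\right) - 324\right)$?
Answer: $- \frac{4081}{780} \approx -5.232$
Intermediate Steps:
$q{\left(W,L \right)} = - 3 W$
$E = - \frac{11}{2}$ ($E = \frac{\left(-3\right) 11}{6} = \frac{1}{6} \left(-33\right) = - \frac{11}{2} \approx -5.5$)
$\frac{E}{-390} \left(\left(-221 + 174\right) - 324\right) = - \frac{11}{2 \left(-390\right)} \left(\left(-221 + 174\right) - 324\right) = \left(- \frac{11}{2}\right) \left(- \frac{1}{390}\right) \left(-47 - 324\right) = \frac{11}{780} \left(-371\right) = - \frac{4081}{780}$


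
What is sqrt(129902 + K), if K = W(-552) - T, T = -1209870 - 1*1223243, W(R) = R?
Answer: sqrt(2562463) ≈ 1600.8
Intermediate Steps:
T = -2433113 (T = -1209870 - 1223243 = -2433113)
K = 2432561 (K = -552 - 1*(-2433113) = -552 + 2433113 = 2432561)
sqrt(129902 + K) = sqrt(129902 + 2432561) = sqrt(2562463)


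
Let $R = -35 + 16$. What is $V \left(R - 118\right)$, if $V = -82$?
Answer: $11234$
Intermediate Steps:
$R = -19$
$V \left(R - 118\right) = - 82 \left(-19 - 118\right) = \left(-82\right) \left(-137\right) = 11234$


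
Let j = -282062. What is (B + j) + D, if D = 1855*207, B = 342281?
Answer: 444204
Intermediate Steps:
D = 383985
(B + j) + D = (342281 - 282062) + 383985 = 60219 + 383985 = 444204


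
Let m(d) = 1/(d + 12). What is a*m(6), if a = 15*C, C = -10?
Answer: -25/3 ≈ -8.3333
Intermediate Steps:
m(d) = 1/(12 + d)
a = -150 (a = 15*(-10) = -150)
a*m(6) = -150/(12 + 6) = -150/18 = -150*1/18 = -25/3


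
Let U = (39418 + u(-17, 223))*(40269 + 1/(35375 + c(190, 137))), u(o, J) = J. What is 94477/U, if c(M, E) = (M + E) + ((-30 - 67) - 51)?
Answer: 3359035258/56754972154307 ≈ 5.9185e-5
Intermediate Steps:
c(M, E) = -148 + E + M (c(M, E) = (E + M) + (-97 - 51) = (E + M) - 148 = -148 + E + M)
U = 56754972154307/35554 (U = (39418 + 223)*(40269 + 1/(35375 + (-148 + 137 + 190))) = 39641*(40269 + 1/(35375 + 179)) = 39641*(40269 + 1/35554) = 39641*(1431724027/35554) = 56754972154307/35554 ≈ 1.5963e+9)
94477/U = 94477/(56754972154307/35554) = 94477*(35554/56754972154307) = 3359035258/56754972154307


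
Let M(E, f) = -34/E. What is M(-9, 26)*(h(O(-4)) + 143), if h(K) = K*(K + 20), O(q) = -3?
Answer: 3128/9 ≈ 347.56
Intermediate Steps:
h(K) = K*(20 + K)
M(-9, 26)*(h(O(-4)) + 143) = (-34/(-9))*(-3*(20 - 3) + 143) = (-34*(-1/9))*(-3*17 + 143) = 34*(-51 + 143)/9 = (34/9)*92 = 3128/9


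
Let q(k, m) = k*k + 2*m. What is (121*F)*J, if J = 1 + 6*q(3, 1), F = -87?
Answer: -705309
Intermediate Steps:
q(k, m) = k² + 2*m
J = 67 (J = 1 + 6*(3² + 2*1) = 1 + 6*(9 + 2) = 1 + 6*11 = 1 + 66 = 67)
(121*F)*J = (121*(-87))*67 = -10527*67 = -705309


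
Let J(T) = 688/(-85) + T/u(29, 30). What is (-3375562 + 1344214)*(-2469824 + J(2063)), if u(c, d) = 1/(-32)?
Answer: 437851146114624/85 ≈ 5.1512e+12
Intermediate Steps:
u(c, d) = -1/32
J(T) = -688/85 - 32*T (J(T) = 688/(-85) + T/(-1/32) = 688*(-1/85) + T*(-32) = -688/85 - 32*T)
(-3375562 + 1344214)*(-2469824 + J(2063)) = (-3375562 + 1344214)*(-2469824 + (-688/85 - 32*2063)) = -2031348*(-2469824 + (-688/85 - 66016)) = -2031348*(-2469824 - 5612048/85) = -2031348*(-215547088/85) = 437851146114624/85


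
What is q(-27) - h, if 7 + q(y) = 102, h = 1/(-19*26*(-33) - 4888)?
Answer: 1084329/11414 ≈ 95.000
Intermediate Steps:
h = 1/11414 (h = 1/(-494*(-33) - 4888) = 1/(16302 - 4888) = 1/11414 ≈ 8.7612e-5)
q(y) = 95 (q(y) = -7 + 102 = 95)
q(-27) - h = 95 - 1*1/11414 = 95 - 1/11414 = 1084329/11414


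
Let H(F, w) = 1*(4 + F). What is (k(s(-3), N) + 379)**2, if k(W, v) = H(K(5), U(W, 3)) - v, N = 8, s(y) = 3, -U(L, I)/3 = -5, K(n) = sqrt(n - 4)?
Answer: 141376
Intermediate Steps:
K(n) = sqrt(-4 + n)
U(L, I) = 15 (U(L, I) = -3*(-5) = 15)
H(F, w) = 4 + F
k(W, v) = 5 - v (k(W, v) = (4 + sqrt(-4 + 5)) - v = (4 + sqrt(1)) - v = (4 + 1) - v = 5 - v)
(k(s(-3), N) + 379)**2 = ((5 - 1*8) + 379)**2 = ((5 - 8) + 379)**2 = (-3 + 379)**2 = 376**2 = 141376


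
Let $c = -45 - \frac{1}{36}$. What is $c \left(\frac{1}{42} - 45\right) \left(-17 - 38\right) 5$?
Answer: $- \frac{842068975}{1512} \approx -5.5692 \cdot 10^{5}$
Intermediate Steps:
$c = - \frac{1621}{36}$ ($c = -45 - \frac{1}{36} = - \frac{1621}{36} \approx -45.028$)
$c \left(\frac{1}{42} - 45\right) \left(-17 - 38\right) 5 = - \frac{1621 \left(\frac{1}{42} - 45\right) \left(-17 - 38\right)}{36} \cdot 5 = - \frac{1621 \left(\frac{1}{42} - 45\right) \left(-55\right)}{36} \cdot 5 = - \frac{1621 \left(\left(- \frac{1889}{42}\right) \left(-55\right)\right)}{36} \cdot 5 = \left(- \frac{1621}{36}\right) \frac{103895}{42} \cdot 5 = \left(- \frac{168413795}{1512}\right) 5 = - \frac{842068975}{1512}$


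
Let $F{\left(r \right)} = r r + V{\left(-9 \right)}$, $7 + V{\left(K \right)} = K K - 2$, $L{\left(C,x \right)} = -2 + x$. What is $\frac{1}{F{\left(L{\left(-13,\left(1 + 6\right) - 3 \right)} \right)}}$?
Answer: $\frac{1}{76} \approx 0.013158$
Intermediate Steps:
$V{\left(K \right)} = -9 + K^{2}$ ($V{\left(K \right)} = -7 + \left(K K - 2\right) = -7 + \left(K^{2} - 2\right) = -7 + \left(-2 + K^{2}\right) = -9 + K^{2}$)
$F{\left(r \right)} = 72 + r^{2}$ ($F{\left(r \right)} = r r - \left(9 - \left(-9\right)^{2}\right) = r^{2} + \left(-9 + 81\right) = r^{2} + 72 = 72 + r^{2}$)
$\frac{1}{F{\left(L{\left(-13,\left(1 + 6\right) - 3 \right)} \right)}} = \frac{1}{72 + \left(-2 + \left(\left(1 + 6\right) - 3\right)\right)^{2}} = \frac{1}{72 + \left(-2 + \left(7 - 3\right)\right)^{2}} = \frac{1}{72 + \left(-2 + 4\right)^{2}} = \frac{1}{72 + 2^{2}} = \frac{1}{72 + 4} = \frac{1}{76}$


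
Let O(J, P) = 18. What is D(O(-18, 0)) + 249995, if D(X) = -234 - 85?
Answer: 249676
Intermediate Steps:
D(X) = -319
D(O(-18, 0)) + 249995 = -319 + 249995 = 249676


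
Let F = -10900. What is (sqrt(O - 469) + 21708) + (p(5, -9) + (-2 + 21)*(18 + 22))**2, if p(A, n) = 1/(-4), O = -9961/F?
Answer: 9582849/16 + I*sqrt(556133151)/1090 ≈ 5.9893e+5 + 21.635*I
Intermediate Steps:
O = 9961/10900 (O = -9961/(-10900) = -9961*(-1/10900) = 9961/10900 ≈ 0.91385)
p(A, n) = -1/4
(sqrt(O - 469) + 21708) + (p(5, -9) + (-2 + 21)*(18 + 22))**2 = (sqrt(9961/10900 - 469) + 21708) + (-1/4 + (-2 + 21)*(18 + 22))**2 = (sqrt(-5102139/10900) + 21708) + (-1/4 + 19*40)**2 = (I*sqrt(556133151)/1090 + 21708) + (-1/4 + 760)**2 = (21708 + I*sqrt(556133151)/1090) + (3039/4)**2 = (21708 + I*sqrt(556133151)/1090) + 9235521/16 = 9582849/16 + I*sqrt(556133151)/1090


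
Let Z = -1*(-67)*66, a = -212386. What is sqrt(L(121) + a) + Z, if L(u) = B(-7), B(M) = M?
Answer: 4422 + I*sqrt(212393) ≈ 4422.0 + 460.86*I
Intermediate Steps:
L(u) = -7
Z = 4422 (Z = 67*66 = 4422)
sqrt(L(121) + a) + Z = sqrt(-7 - 212386) + 4422 = sqrt(-212393) + 4422 = I*sqrt(212393) + 4422 = 4422 + I*sqrt(212393)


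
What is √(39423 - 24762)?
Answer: 9*√181 ≈ 121.08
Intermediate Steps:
√(39423 - 24762) = √14661 = 9*√181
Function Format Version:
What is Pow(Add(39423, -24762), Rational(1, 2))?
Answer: Mul(9, Pow(181, Rational(1, 2))) ≈ 121.08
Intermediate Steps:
Pow(Add(39423, -24762), Rational(1, 2)) = Pow(14661, Rational(1, 2)) = Mul(9, Pow(181, Rational(1, 2)))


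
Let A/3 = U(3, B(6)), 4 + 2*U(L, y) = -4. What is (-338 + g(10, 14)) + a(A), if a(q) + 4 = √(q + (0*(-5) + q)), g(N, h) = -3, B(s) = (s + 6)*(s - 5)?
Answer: -345 + 2*I*√6 ≈ -345.0 + 4.899*I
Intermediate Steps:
B(s) = (-5 + s)*(6 + s) (B(s) = (6 + s)*(-5 + s) = (-5 + s)*(6 + s))
U(L, y) = -4 (U(L, y) = -2 + (½)*(-4) = -2 - 2 = -4)
A = -12 (A = 3*(-4) = -12)
a(q) = -4 + √2*√q (a(q) = -4 + √(q + (0*(-5) + q)) = -4 + √(q + (0 + q)) = -4 + √(q + q) = -4 + √(2*q) = -4 + √2*√q)
(-338 + g(10, 14)) + a(A) = (-338 - 3) + (-4 + √2*√(-12)) = -341 + (-4 + √2*(2*I*√3)) = -341 + (-4 + 2*I*√6) = -345 + 2*I*√6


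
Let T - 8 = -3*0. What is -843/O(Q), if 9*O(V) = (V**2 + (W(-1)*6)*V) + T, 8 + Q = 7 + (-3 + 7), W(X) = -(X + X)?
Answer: -7587/53 ≈ -143.15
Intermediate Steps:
W(X) = -2*X
T = 8 (T = 8 - 3*0 = 8 + 0 = 8)
Q = 3 (Q = -8 + (7 + (-3 + 7)) = -8 + (7 + 4) = -8 + 11 = 3)
O(V) = 8/9 + V**2/9 + 4*V/3 (O(V) = ((V**2 + (-2*(-1)*6)*V) + 8)/9 = ((V**2 + (2*6)*V) + 8)/9 = ((V**2 + 12*V) + 8)/9 = (8 + V**2 + 12*V)/9 = 8/9 + V**2/9 + 4*V/3)
-843/O(Q) = -843/(8/9 + (1/9)*3**2 + (4/3)*3) = -843/(8/9 + (1/9)*9 + 4) = -843/(8/9 + 1 + 4) = -843/53/9 = -843*9/53 = -7587/53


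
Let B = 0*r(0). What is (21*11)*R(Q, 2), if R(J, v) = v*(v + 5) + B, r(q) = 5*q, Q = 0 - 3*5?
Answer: 3234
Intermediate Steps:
Q = -15 (Q = 0 - 15 = -15)
B = 0 (B = 0*(5*0) = 0*0 = 0)
R(J, v) = v*(5 + v) (R(J, v) = v*(v + 5) + 0 = v*(5 + v) + 0 = v*(5 + v))
(21*11)*R(Q, 2) = (21*11)*(2*(5 + 2)) = 231*(2*7) = 231*14 = 3234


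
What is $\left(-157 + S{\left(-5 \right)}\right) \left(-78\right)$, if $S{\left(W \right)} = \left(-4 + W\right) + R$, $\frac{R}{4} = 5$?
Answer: $11388$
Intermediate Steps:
$R = 20$ ($R = 4 \cdot 5 = 20$)
$S{\left(W \right)} = 16 + W$ ($S{\left(W \right)} = \left(-4 + W\right) + 20 = 16 + W$)
$\left(-157 + S{\left(-5 \right)}\right) \left(-78\right) = \left(-157 + \left(16 - 5\right)\right) \left(-78\right) = \left(-157 + 11\right) \left(-78\right) = \left(-146\right) \left(-78\right) = 11388$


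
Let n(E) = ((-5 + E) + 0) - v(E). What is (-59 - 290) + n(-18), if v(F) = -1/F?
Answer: -6697/18 ≈ -372.06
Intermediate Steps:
n(E) = -5 + E + 1/E (n(E) = ((-5 + E) + 0) - (-1)/E = (-5 + E) + 1/E = -5 + E + 1/E)
(-59 - 290) + n(-18) = (-59 - 290) + (-5 - 18 + 1/(-18)) = -349 + (-5 - 18 - 1/18) = -349 - 415/18 = -6697/18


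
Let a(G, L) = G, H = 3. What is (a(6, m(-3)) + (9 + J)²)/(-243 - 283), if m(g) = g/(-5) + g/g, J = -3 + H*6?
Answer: -291/263 ≈ -1.1065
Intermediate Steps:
J = 15 (J = -3 + 3*6 = -3 + 18 = 15)
m(g) = 1 - g/5 (m(g) = g*(-⅕) + 1 = -g/5 + 1 = 1 - g/5)
(a(6, m(-3)) + (9 + J)²)/(-243 - 283) = (6 + (9 + 15)²)/(-243 - 283) = (6 + 24²)/(-526) = (6 + 576)*(-1/526) = 582*(-1/526) = -291/263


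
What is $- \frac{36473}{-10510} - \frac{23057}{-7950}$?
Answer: $\frac{26614471}{4177725} \approx 6.3706$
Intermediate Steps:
$- \frac{36473}{-10510} - \frac{23057}{-7950} = \left(-36473\right) \left(- \frac{1}{10510}\right) - - \frac{23057}{7950} = \frac{36473}{10510} + \frac{23057}{7950} = \frac{26614471}{4177725}$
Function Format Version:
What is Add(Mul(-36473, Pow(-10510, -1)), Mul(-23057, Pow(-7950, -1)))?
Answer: Rational(26614471, 4177725) ≈ 6.3706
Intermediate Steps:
Add(Mul(-36473, Pow(-10510, -1)), Mul(-23057, Pow(-7950, -1))) = Add(Mul(-36473, Rational(-1, 10510)), Mul(-23057, Rational(-1, 7950))) = Add(Rational(36473, 10510), Rational(23057, 7950)) = Rational(26614471, 4177725)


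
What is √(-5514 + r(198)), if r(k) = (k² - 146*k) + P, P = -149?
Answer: √4633 ≈ 68.066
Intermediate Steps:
r(k) = -149 + k² - 146*k (r(k) = (k² - 146*k) - 149 = -149 + k² - 146*k)
√(-5514 + r(198)) = √(-5514 + (-149 + 198² - 146*198)) = √(-5514 + (-149 + 39204 - 28908)) = √(-5514 + 10147) = √4633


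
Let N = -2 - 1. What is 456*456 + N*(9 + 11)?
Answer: 207876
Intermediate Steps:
N = -3
456*456 + N*(9 + 11) = 456*456 - 3*(9 + 11) = 207936 - 3*20 = 207936 - 60 = 207876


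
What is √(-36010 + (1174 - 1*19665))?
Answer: I*√54501 ≈ 233.45*I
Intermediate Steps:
√(-36010 + (1174 - 1*19665)) = √(-36010 + (1174 - 19665)) = √(-36010 - 18491) = √(-54501) = I*√54501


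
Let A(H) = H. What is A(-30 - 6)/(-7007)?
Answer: 36/7007 ≈ 0.0051377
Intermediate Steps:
A(-30 - 6)/(-7007) = (-30 - 6)/(-7007) = -36*(-1/7007) = 36/7007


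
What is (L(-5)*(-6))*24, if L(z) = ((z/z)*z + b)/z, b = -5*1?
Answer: -288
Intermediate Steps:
b = -5
L(z) = (-5 + z)/z (L(z) = ((z/z)*z - 5)/z = (1*z - 5)/z = (z - 5)/z = (-5 + z)/z)
(L(-5)*(-6))*24 = (((-5 - 5)/(-5))*(-6))*24 = (-1/5*(-10)*(-6))*24 = (2*(-6))*24 = -12*24 = -288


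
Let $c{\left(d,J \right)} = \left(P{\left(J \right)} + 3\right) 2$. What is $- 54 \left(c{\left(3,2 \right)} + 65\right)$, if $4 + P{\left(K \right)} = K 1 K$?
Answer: $-3834$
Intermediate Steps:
$P{\left(K \right)} = -4 + K^{2}$ ($P{\left(K \right)} = -4 + K 1 K = -4 + K K = -4 + K^{2}$)
$c{\left(d,J \right)} = -2 + 2 J^{2}$ ($c{\left(d,J \right)} = \left(\left(-4 + J^{2}\right) + 3\right) 2 = \left(-1 + J^{2}\right) 2 = -2 + 2 J^{2}$)
$- 54 \left(c{\left(3,2 \right)} + 65\right) = - 54 \left(\left(-2 + 2 \cdot 2^{2}\right) + 65\right) = - 54 \left(\left(-2 + 2 \cdot 4\right) + 65\right) = - 54 \left(\left(-2 + 8\right) + 65\right) = - 54 \left(6 + 65\right) = \left(-54\right) 71 = -3834$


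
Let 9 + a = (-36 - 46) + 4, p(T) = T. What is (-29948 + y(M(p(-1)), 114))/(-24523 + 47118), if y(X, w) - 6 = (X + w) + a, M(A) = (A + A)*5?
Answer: -5985/4519 ≈ -1.3244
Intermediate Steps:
a = -87 (a = -9 + ((-36 - 46) + 4) = -9 + (-82 + 4) = -9 - 78 = -87)
M(A) = 10*A (M(A) = (2*A)*5 = 10*A)
y(X, w) = -81 + X + w (y(X, w) = 6 + ((X + w) - 87) = 6 + (-87 + X + w) = -81 + X + w)
(-29948 + y(M(p(-1)), 114))/(-24523 + 47118) = (-29948 + (-81 + 10*(-1) + 114))/(-24523 + 47118) = (-29948 + (-81 - 10 + 114))/22595 = (-29948 + 23)*(1/22595) = -29925*1/22595 = -5985/4519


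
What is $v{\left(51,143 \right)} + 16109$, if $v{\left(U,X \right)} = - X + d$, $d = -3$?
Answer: $15963$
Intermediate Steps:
$v{\left(U,X \right)} = -3 - X$ ($v{\left(U,X \right)} = - X - 3 = -3 - X$)
$v{\left(51,143 \right)} + 16109 = \left(-3 - 143\right) + 16109 = -146 + 16109 = 15963$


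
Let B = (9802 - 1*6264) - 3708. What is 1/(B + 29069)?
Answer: 1/28899 ≈ 3.4603e-5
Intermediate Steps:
B = -170 (B = (9802 - 6264) - 3708 = 3538 - 3708 = -170)
1/(B + 29069) = 1/(-170 + 29069) = 1/28899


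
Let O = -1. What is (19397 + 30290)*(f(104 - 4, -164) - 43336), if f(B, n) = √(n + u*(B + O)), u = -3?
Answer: -2153235832 + 49687*I*√461 ≈ -2.1532e+9 + 1.0668e+6*I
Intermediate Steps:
f(B, n) = √(3 + n - 3*B) (f(B, n) = √(n - 3*(B - 1)) = √(n - 3*(-1 + B)) = √(n + (3 - 3*B)) = √(3 + n - 3*B))
(19397 + 30290)*(f(104 - 4, -164) - 43336) = (19397 + 30290)*(√(3 - 164 - 3*(104 - 4)) - 43336) = 49687*(√(3 - 164 - 3*100) - 43336) = 49687*(√(3 - 164 - 300) - 43336) = 49687*(√(-461) - 43336) = 49687*(I*√461 - 43336) = 49687*(-43336 + I*√461) = -2153235832 + 49687*I*√461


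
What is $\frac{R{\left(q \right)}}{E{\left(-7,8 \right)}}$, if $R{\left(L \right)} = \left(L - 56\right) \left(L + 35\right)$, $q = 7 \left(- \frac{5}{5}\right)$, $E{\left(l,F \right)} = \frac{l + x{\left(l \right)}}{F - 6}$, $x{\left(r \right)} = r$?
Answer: $252$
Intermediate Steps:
$E{\left(l,F \right)} = \frac{2 l}{-6 + F}$ ($E{\left(l,F \right)} = \frac{l + l}{F - 6} = \frac{2 l}{-6 + F}$)
$q = -7$ ($q = 7 \left(\left(-5\right) \frac{1}{5}\right) = 7 \left(-1\right) = -7$)
$R{\left(L \right)} = \left(-56 + L\right) \left(35 + L\right)$
$\frac{R{\left(q \right)}}{E{\left(-7,8 \right)}} = \frac{-1960 + \left(-7\right)^{2} - -147}{2 \left(-7\right) \frac{1}{-6 + 8}} = \frac{-1960 + 49 + 147}{2 \left(-7\right) \frac{1}{2}} = \frac{1}{2 \left(-7\right) \frac{1}{2}} \left(-1764\right) = \frac{1}{-7} \left(-1764\right) = \left(- \frac{1}{7}\right) \left(-1764\right) = 252$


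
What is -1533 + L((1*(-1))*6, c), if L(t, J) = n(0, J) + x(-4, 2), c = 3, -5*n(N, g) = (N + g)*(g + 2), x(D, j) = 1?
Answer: -1535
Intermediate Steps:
n(N, g) = -(2 + g)*(N + g)/5 (n(N, g) = -(N + g)*(g + 2)/5 = -(N + g)*(2 + g)/5 = -(2 + g)*(N + g)/5)
L(t, J) = 1 - 2*J/5 - J²/5 (L(t, J) = (-⅖*0 - 2*J/5 - J²/5 - ⅕*0*J) + 1 = (0 - 2*J/5 - J²/5 + 0) + 1 = (-2*J/5 - J²/5) + 1 = 1 - 2*J/5 - J²/5)
-1533 + L((1*(-1))*6, c) = -1533 + (1 - ⅖*3 - ⅕*3²) = -1533 + (1 - 6/5 - ⅕*9) = -1533 + (1 - 6/5 - 9/5) = -1533 - 2 = -1535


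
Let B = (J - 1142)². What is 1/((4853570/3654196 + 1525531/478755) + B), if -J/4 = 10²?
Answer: 874732302990/2079910928816806073 ≈ 4.2056e-7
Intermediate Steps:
J = -400 (J = -4*10² = -4*100 = -400)
B = 2377764 (B = (-400 - 1142)² = (-1542)² = 2377764)
1/((4853570/3654196 + 1525531/478755) + B) = 1/((4853570/3654196 + 1525531/478755) + 2377764) = 1/((4853570*(1/3654196) + 1525531*(1/478755)) + 2377764) = 1/((2426785/1827098 + 1525531/478755) + 2377764) = 1/(3949130091713/874732302990 + 2377764) = 1/(2079910928816806073/874732302990) = 874732302990/2079910928816806073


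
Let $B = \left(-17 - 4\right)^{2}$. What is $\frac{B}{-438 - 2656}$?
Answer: $- \frac{63}{442} \approx -0.14253$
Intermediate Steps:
$B = 441$ ($B = \left(-21\right)^{2} = 441$)
$\frac{B}{-438 - 2656} = \frac{441}{-438 - 2656} = \frac{441}{-3094} = 441 \left(- \frac{1}{3094}\right) = - \frac{63}{442}$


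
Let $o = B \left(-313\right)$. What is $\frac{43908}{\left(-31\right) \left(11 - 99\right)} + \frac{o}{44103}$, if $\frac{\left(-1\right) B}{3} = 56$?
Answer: $\frac{173326973}{10026082} \approx 17.288$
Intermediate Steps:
$B = -168$ ($B = \left(-3\right) 56 = -168$)
$o = 52584$ ($o = \left(-168\right) \left(-313\right) = 52584$)
$\frac{43908}{\left(-31\right) \left(11 - 99\right)} + \frac{o}{44103} = \frac{43908}{\left(-31\right) \left(11 - 99\right)} + \frac{52584}{44103} = \frac{43908}{\left(-31\right) \left(-88\right)} + 52584 \cdot \frac{1}{44103} = \frac{43908}{2728} + \frac{17528}{14701} = 43908 \cdot \frac{1}{2728} + \frac{17528}{14701} = \frac{10977}{682} + \frac{17528}{14701} = \frac{173326973}{10026082}$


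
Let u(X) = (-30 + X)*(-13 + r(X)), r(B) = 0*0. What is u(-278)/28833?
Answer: 572/4119 ≈ 0.13887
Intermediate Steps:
r(B) = 0
u(X) = 390 - 13*X (u(X) = (-30 + X)*(-13 + 0) = (-30 + X)*(-13) = 390 - 13*X)
u(-278)/28833 = (390 - 13*(-278))/28833 = (390 + 3614)*(1/28833) = 4004*(1/28833) = 572/4119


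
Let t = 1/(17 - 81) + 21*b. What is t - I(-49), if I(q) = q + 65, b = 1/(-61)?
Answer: -63869/3904 ≈ -16.360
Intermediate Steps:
b = -1/61 ≈ -0.016393
I(q) = 65 + q
t = -1405/3904 (t = 1/(17 - 81) + 21*(-1/61) = 1/(-64) - 21/61 = -1/64 - 21/61 = -1405/3904 ≈ -0.35989)
t - I(-49) = -1405/3904 - (65 - 49) = -1405/3904 - 1*16 = -1405/3904 - 16 = -63869/3904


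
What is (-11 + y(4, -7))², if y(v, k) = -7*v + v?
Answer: 1225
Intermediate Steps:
y(v, k) = -6*v
(-11 + y(4, -7))² = (-11 - 6*4)² = (-11 - 24)² = (-35)² = 1225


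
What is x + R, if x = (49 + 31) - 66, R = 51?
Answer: 65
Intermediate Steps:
x = 14 (x = 80 - 66 = 14)
x + R = 14 + 51 = 65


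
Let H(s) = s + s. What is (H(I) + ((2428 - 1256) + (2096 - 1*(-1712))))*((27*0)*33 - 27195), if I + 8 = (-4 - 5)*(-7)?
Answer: -138422550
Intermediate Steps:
I = 55 (I = -8 + (-4 - 5)*(-7) = -8 - 9*(-7) = -8 + 63 = 55)
H(s) = 2*s
(H(I) + ((2428 - 1256) + (2096 - 1*(-1712))))*((27*0)*33 - 27195) = (2*55 + ((2428 - 1256) + (2096 - 1*(-1712))))*((27*0)*33 - 27195) = (110 + (1172 + (2096 + 1712)))*(0*33 - 27195) = (110 + (1172 + 3808))*(0 - 27195) = (110 + 4980)*(-27195) = 5090*(-27195) = -138422550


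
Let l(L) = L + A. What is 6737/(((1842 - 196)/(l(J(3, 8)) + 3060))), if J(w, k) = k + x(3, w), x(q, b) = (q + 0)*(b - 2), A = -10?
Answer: 20621957/1646 ≈ 12529.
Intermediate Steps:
x(q, b) = q*(-2 + b)
J(w, k) = -6 + k + 3*w (J(w, k) = k + 3*(-2 + w) = k + (-6 + 3*w) = -6 + k + 3*w)
l(L) = -10 + L (l(L) = L - 10 = -10 + L)
6737/(((1842 - 196)/(l(J(3, 8)) + 3060))) = 6737/(((1842 - 196)/((-10 + (-6 + 8 + 3*3)) + 3060))) = 6737/((1646/((-10 + (-6 + 8 + 9)) + 3060))) = 6737/((1646/((-10 + 11) + 3060))) = 6737/((1646/(1 + 3060))) = 6737/((1646/3061)) = 6737/((1646*(1/3061))) = 6737/(1646/3061) = 6737*(3061/1646) = 20621957/1646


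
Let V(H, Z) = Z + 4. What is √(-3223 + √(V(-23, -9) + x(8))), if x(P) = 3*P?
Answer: √(-3223 + √19) ≈ 56.733*I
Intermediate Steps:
V(H, Z) = 4 + Z
√(-3223 + √(V(-23, -9) + x(8))) = √(-3223 + √((4 - 9) + 3*8)) = √(-3223 + √(-5 + 24)) = √(-3223 + √19)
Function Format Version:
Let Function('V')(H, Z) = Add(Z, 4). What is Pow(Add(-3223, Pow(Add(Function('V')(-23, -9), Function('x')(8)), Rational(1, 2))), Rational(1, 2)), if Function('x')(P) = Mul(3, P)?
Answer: Pow(Add(-3223, Pow(19, Rational(1, 2))), Rational(1, 2)) ≈ Mul(56.733, I)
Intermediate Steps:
Function('V')(H, Z) = Add(4, Z)
Pow(Add(-3223, Pow(Add(Function('V')(-23, -9), Function('x')(8)), Rational(1, 2))), Rational(1, 2)) = Pow(Add(-3223, Pow(Add(Add(4, -9), Mul(3, 8)), Rational(1, 2))), Rational(1, 2)) = Pow(Add(-3223, Pow(Add(-5, 24), Rational(1, 2))), Rational(1, 2)) = Pow(Add(-3223, Pow(19, Rational(1, 2))), Rational(1, 2))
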